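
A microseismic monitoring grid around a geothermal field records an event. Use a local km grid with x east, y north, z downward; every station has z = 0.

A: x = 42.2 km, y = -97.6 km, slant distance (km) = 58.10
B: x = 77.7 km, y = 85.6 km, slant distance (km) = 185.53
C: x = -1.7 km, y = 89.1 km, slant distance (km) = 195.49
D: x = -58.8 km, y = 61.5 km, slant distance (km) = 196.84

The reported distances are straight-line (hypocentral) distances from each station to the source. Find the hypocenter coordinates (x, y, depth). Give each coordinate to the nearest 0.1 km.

x ≈ 54.1 km, y ≈ -89.6 km, depth ≈ 56.3 km

Each station gives a sphere (x−x_i)² + (y−y_i)² + z² = d_i² (stations at z=0).
Subtracting the A sphere from B and C: z² cancels, leaving linear equations in x and y:
71.0 x + 366.4 y = -28987.72
-87.8 x + 373.4 y = -38205.63
Solving: x ≈ 54.098, y ≈ -89.598 km (keep extra digits for the depth step; rounded: 54.1, -89.6).
Then from the A sphere: z² = 58.10² − (x − 42.2)² − (y + 97.6)² with x = 54.098, y = -89.598, so z ≈ 56.303 ≈ 56.3 km.
Check against D (with the unrounded solution): distance 196.84 ≈ 196.84 km. ✓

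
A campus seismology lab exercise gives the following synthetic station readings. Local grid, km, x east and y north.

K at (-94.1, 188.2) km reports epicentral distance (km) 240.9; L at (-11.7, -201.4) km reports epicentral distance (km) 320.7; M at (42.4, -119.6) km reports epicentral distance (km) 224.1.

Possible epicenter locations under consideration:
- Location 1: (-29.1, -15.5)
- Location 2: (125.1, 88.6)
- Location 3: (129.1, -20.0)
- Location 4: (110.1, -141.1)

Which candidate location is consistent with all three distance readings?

Location 2

For each candidate, compare |candidate − station| to the reported distance:
Location 1: residuals K 27.1, L 134.0, M 97.8 → max 134.0 km
Location 2: residuals K 0.1, L 0.1, M 0.1 → max 0.1 km
Location 3: residuals K 64.3, L 91.1, M 92.1 → max 92.1 km
Location 4: residuals K 146.6, L 184.8, M 153.1 → max 184.8 km
Only Location 2 has all residuals ≈ 0.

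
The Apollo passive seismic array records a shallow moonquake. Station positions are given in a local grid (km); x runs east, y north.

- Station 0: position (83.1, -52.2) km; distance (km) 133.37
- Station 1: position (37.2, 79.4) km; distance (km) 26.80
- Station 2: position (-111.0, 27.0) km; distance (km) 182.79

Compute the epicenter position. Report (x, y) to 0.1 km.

Circle about each station: (x − 83.1)² + (y + 52.2)² = 133.37²; (x − 37.2)² + (y − 79.4)² = 26.80²; (x + 111.0)² + (y − 27.0)² = 182.79².
Subtracting the Station 0 equation from the Station 1 and Station 2 equations removes the quadratic terms:
-91.8 x + 263.2 y = 15127.07
-388.2 x + 158.4 y = -12205.08
Solving the 2×2 system: x ≈ 64.0, y ≈ 79.8 km.

64.0 km east, 79.8 km north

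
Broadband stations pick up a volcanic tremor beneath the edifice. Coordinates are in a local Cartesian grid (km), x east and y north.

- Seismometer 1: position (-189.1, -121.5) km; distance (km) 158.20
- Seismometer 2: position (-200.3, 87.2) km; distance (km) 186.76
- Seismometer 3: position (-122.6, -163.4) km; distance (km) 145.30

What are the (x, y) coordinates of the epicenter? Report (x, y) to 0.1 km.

Circle about each station: (x + 189.1)² + (y + 121.5)² = 158.20²; (x + 200.3)² + (y − 87.2)² = 186.76²; (x + 122.6)² + (y + 163.4)² = 145.30².
Subtracting pairs of circle equations eliminates x²+y² and gives linear equations (the radical axes):
-22.4 x + 417.4 y = -12649.19
133.0 x − 83.8 y = -4875.59
Solving the 2×2 system: x ≈ -57.7, y ≈ -33.4 km.

(-57.7, -33.4)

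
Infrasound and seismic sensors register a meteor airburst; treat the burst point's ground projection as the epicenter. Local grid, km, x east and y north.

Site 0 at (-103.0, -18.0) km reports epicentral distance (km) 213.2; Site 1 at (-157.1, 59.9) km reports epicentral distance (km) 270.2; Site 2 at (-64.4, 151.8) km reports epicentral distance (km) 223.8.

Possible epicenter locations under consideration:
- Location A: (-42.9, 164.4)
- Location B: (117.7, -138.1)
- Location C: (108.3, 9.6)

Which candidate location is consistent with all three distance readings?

Location C

For each candidate, compare |candidate − station| to the reported distance:
Location A: residuals Site 0 21.2, Site 1 115.4, Site 2 198.9 → max 198.9 km
Location B: residuals Site 0 38.1, Site 1 68.5, Site 2 118.5 → max 118.5 km
Location C: residuals Site 0 0.1, Site 1 0.1, Site 2 0.1 → max 0.1 km
Only Location C has all residuals ≈ 0.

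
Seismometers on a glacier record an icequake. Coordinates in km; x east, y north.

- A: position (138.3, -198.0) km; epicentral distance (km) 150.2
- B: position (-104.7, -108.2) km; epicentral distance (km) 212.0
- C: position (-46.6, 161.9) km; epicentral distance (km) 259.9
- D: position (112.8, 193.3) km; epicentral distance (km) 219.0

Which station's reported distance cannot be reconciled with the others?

Solve using three stations at a time. Using A, B, C (subtract circle equations pairwise → linear system) gives (x, y) ≈ (99.9, -52.8).
Distances from that point to each station vs reported:
  A: calculated 150.2 vs reported 150.2 → residual 0.0 km
  B: calculated 212.0 vs reported 212.0 → residual 0.0 km
  C: calculated 259.9 vs reported 259.9 → residual 0.0 km
  D: calculated 246.4 vs reported 219.0 → residual 27.4 km
A, B, C are mutually consistent (residuals ≈ 0); D is off by 27.4 km.

D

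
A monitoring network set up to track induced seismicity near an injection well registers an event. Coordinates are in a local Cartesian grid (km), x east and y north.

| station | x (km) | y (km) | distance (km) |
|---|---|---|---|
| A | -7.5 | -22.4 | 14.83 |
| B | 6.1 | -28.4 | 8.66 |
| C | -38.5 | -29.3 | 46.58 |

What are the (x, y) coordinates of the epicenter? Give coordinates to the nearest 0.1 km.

(7.1, -19.8)

Circle about each station: (x + 7.5)² + (y + 22.4)² = 14.83²; (x − 6.1)² + (y + 28.4)² = 8.66²; (x + 38.5)² + (y + 29.3)² = 46.58².
Subtracting the A equation from the B and C equations removes the quadratic terms:
27.2 x − 12.0 y = 430.69
-62.0 x − 13.8 y = -167.04
Solving the 2×2 system: x ≈ 7.1, y ≈ -19.8 km.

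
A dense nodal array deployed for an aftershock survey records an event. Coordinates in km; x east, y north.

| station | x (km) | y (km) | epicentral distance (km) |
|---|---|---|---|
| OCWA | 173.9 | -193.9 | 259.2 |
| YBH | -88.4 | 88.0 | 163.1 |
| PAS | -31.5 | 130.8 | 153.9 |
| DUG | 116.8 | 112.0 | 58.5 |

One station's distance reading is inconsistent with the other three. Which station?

YBH

Solve using three stations at a time. Using OCWA, PAS, DUG (subtract circle equations pairwise → linear system) gives (x, y) ≈ (102.6, 55.3).
Distances from that point to each station vs reported:
  OCWA: calculated 259.2 vs reported 259.2 → residual 0.0 km
  YBH: calculated 193.8 vs reported 163.1 → residual 30.7 km
  PAS: calculated 153.9 vs reported 153.9 → residual 0.0 km
  DUG: calculated 58.5 vs reported 58.5 → residual 0.0 km
OCWA, PAS, DUG are mutually consistent (residuals ≈ 0); YBH is off by 30.7 km.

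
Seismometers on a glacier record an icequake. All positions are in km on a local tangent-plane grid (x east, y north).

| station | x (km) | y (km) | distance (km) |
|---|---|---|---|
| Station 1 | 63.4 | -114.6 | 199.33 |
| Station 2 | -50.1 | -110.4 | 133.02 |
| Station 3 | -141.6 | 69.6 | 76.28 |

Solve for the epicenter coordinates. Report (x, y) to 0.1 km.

-85.6 km east, 17.8 km north

Circle about each station: (x − 63.4)² + (y + 114.6)² = 199.33²; (x + 50.1)² + (y + 110.4)² = 133.02²; (x + 141.6)² + (y − 69.6)² = 76.28².
Subtracting the Station 1 equation from the Station 2 and Station 3 equations removes the quadratic terms:
-227.0 x + 8.4 y = 19583.58
-410.0 x + 368.4 y = 41655.81
Solving the 2×2 system: x ≈ -85.6, y ≈ 17.8 km.
Check against Station 1 (with the unrounded x, y): √((x − 63.4)²+(y + 114.6)²) = 199.33 ≈ 199.33 km. ✓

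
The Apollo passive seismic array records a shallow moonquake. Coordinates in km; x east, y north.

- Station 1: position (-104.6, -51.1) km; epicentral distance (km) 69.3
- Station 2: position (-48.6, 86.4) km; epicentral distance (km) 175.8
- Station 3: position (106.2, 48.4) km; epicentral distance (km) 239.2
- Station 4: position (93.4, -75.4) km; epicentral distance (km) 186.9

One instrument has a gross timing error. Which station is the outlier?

Station 1

Solve using three stations at a time. Using Station 2, Station 3, Station 4 (subtract circle equations pairwise → linear system) gives (x, y) ≈ (-93.2, -83.5).
Distances from that point to each station vs reported:
  Station 1: calculated 34.4 vs reported 69.3 → residual 34.9 km
  Station 2: calculated 175.7 vs reported 175.8 → residual 0.1 km
  Station 3: calculated 239.1 vs reported 239.2 → residual 0.1 km
  Station 4: calculated 186.8 vs reported 186.9 → residual 0.1 km
Station 2, Station 3, Station 4 are mutually consistent (residuals ≈ 0); Station 1 is off by 34.9 km.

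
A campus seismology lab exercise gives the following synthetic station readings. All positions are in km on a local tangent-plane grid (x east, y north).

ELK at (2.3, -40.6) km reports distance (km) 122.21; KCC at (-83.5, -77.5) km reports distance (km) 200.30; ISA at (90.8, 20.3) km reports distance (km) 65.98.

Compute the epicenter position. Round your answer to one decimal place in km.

(49.8, 72.0)

Circle about each station: (x − 2.3)² + (y + 40.6)² = 122.21²; (x + 83.5)² + (y + 77.5)² = 200.30²; (x − 90.8)² + (y − 20.3)² = 65.98².
Subtracting the ELK equation from the KCC and ISA equations removes the quadratic terms:
-171.6 x − 73.8 y = -13859.96
177.0 x + 121.8 y = 17585.00
Solving the 2×2 system: x ≈ 49.8, y ≈ 72.0 km.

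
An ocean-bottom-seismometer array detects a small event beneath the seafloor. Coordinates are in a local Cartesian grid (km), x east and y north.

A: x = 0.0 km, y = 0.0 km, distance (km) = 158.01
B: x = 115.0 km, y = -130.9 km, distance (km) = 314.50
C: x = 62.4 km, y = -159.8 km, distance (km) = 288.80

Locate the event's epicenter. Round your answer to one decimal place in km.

Circle about each station: x² + y² = 158.01²; (x − 115.0)² + (y + 130.9)² = 314.50²; (x − 62.4)² + (y + 159.8)² = 288.80².
Subtracting the A equation from the B and C equations removes the quadratic terms:
230.0 x − 261.8 y = -43583.28
124.8 x − 319.6 y = -29008.48
Solving the 2×2 system: x ≈ -155.1, y ≈ 30.2 km.
Check against A (with the unrounded x, y): √(x²+y²) = 158.04 ≈ 158.01 km. ✓

x ≈ -155.1 km, y ≈ 30.2 km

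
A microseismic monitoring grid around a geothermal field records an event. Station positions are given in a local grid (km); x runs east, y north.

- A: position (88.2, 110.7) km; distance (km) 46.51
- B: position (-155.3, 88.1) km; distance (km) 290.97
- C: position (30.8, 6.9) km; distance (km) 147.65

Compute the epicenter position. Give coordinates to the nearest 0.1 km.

134.7 km east, 111.8 km north

Circle about each station: (x − 88.2)² + (y − 110.7)² = 46.51²; (x + 155.3)² + (y − 88.1)² = 290.97²; (x − 30.8)² + (y − 6.9)² = 147.65².
Subtracting the A equation from the B and C equations removes the quadratic terms:
-487.0 x − 45.2 y = -70654.39
-114.8 x − 207.6 y = -38674.82
Solving the 2×2 system: x ≈ 134.7, y ≈ 111.8 km.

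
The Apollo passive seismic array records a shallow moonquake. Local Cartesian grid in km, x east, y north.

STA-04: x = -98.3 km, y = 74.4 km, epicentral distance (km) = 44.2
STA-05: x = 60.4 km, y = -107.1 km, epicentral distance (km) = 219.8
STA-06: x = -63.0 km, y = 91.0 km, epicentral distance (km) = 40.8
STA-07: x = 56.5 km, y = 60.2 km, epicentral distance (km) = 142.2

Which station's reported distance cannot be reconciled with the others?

STA-04

Solve using three stations at a time. Using STA-05, STA-06, STA-07 (subtract circle equations pairwise → linear system) gives (x, y) ≈ (-85.6, 57.1).
Distances from that point to each station vs reported:
  STA-04: calculated 21.4 vs reported 44.2 → residual 22.8 km
  STA-05: calculated 219.8 vs reported 219.8 → residual 0.0 km
  STA-06: calculated 40.7 vs reported 40.8 → residual 0.1 km
  STA-07: calculated 142.2 vs reported 142.2 → residual 0.0 km
STA-05, STA-06, STA-07 are mutually consistent (residuals ≈ 0); STA-04 is off by 22.8 km.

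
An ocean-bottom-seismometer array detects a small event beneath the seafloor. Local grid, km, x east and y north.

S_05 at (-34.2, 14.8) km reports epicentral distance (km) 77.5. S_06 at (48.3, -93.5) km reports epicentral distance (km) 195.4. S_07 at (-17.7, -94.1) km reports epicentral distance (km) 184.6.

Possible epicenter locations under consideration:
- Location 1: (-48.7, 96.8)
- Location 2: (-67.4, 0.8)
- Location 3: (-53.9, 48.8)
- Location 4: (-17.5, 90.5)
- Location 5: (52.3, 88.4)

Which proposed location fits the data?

For each candidate, compare |candidate − station| to the reported distance:
Location 1: residuals S_05 5.8, S_06 18.2, S_07 8.8 → max 18.2 km
Location 2: residuals S_05 41.5, S_06 46.1, S_07 77.5 → max 77.5 km
Location 3: residuals S_05 38.2, S_06 20.2, S_07 37.2 → max 38.2 km
Location 4: residuals S_05 0.0, S_06 0.0, S_07 0.0 → max 0.0 km
Location 5: residuals S_05 36.1, S_06 13.5, S_07 10.9 → max 36.1 km
Only Location 4 has all residuals ≈ 0.

Location 4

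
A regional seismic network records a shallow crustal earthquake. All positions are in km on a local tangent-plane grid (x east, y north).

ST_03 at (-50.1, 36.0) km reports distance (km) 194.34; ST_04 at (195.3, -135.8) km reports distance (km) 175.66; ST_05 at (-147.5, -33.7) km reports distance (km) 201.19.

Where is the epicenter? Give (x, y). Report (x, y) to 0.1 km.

Circle about each station: (x + 50.1)² + (y − 36.0)² = 194.34²; (x − 195.3)² + (y + 135.8)² = 175.66²; (x + 147.5)² + (y + 33.7)² = 201.19².
Subtracting the ST_03 equation from the ST_04 and ST_05 equations removes the quadratic terms:
490.8 x − 343.6 y = 59689.32
-194.8 x − 139.4 y = 16376.55
Solving the 2×2 system: x ≈ 19.9, y ≈ -145.3 km.

x ≈ 19.9 km, y ≈ -145.3 km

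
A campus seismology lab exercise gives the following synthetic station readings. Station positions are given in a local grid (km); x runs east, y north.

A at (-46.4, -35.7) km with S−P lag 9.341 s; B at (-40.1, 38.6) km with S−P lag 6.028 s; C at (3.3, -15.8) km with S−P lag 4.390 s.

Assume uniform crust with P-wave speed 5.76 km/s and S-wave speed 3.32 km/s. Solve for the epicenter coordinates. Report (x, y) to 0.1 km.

(2.7, 18.6)

Distance from S−P lag: d = Δt · v_P v_S / (v_P − v_S) = Δt · (5.76·3.32)/(5.76−3.32) ≈ 7.8374·Δt.
So d_A = 73.21, d_B = 47.24, d_C = 34.41 km.
Circle about each station: (x + 46.4)² + (y + 35.7)² = 73.21²; (x + 40.1)² + (y − 38.6)² = 47.24²; (x − 3.3)² + (y + 15.8)² = 34.41².
Subtracting pairs of circle equations eliminates x²+y² and gives linear equations (the radical axes):
12.6 x + 148.6 y = 2798.61
99.4 x + 39.8 y = 1008.74
Solving the 2×2 system: x ≈ 2.7, y ≈ 18.6 km.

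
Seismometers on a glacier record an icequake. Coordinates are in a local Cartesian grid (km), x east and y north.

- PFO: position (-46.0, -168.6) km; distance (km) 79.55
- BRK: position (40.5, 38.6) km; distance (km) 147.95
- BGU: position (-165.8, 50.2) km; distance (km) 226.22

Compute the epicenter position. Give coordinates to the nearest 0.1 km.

Circle about each station: (x + 46.0)² + (y + 168.6)² = 79.55²; (x − 40.5)² + (y − 38.6)² = 147.95²; (x + 165.8)² + (y − 50.2)² = 226.22².
Subtracting pairs of circle equations eliminates x²+y² and gives linear equations (the radical axes):
173.0 x + 414.4 y = -42972.75
-239.6 x + 437.6 y = -45379.57
Solving the 2×2 system: x ≈ 0.0, y ≈ -103.7 km.

0.0 km east, -103.7 km north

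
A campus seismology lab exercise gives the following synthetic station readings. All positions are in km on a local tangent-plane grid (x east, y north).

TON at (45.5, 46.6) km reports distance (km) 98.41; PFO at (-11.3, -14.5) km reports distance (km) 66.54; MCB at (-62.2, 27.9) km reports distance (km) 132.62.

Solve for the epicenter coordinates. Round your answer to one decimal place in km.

Circle about each station: (x − 45.5)² + (y − 46.6)² = 98.41²; (x + 11.3)² + (y + 14.5)² = 66.54²; (x + 62.2)² + (y − 27.9)² = 132.62².
Subtracting the TON equation from the PFO and MCB equations removes the quadratic terms:
-113.6 x − 122.2 y = 1353.09
-215.4 x − 37.4 y = -7498.10
Solving the 2×2 system: x ≈ 43.8, y ≈ -51.8 km.

(43.8, -51.8)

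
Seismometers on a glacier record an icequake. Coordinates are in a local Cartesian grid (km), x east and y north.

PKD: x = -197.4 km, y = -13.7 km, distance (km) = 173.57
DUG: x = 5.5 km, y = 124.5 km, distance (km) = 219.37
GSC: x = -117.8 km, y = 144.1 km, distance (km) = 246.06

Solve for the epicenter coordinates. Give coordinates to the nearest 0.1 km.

(-41.4, -89.8)

Circle about each station: (x + 197.4)² + (y + 13.7)² = 173.57²; (x − 5.5)² + (y − 124.5)² = 219.37²; (x + 117.8)² + (y − 144.1)² = 246.06².
Subtracting the PKD equation from the DUG and GSC equations removes the quadratic terms:
405.8 x + 276.4 y = -41620.60
159.2 x + 315.6 y = -34931.78
Solving the 2×2 system: x ≈ -41.4, y ≈ -89.8 km.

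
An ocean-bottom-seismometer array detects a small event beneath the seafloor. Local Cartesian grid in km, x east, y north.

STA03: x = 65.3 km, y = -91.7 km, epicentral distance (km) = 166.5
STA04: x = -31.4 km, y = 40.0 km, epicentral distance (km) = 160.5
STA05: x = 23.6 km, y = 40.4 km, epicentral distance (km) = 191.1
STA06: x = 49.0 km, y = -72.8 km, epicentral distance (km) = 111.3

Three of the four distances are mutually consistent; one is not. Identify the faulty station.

STA06

Solve using three stations at a time. Using STA03, STA04, STA05 (subtract circle equations pairwise → linear system) gives (x, y) ≈ (-100.7, -104.8).
Distances from that point to each station vs reported:
  STA03: calculated 166.5 vs reported 166.5 → residual 0.0 km
  STA04: calculated 160.5 vs reported 160.5 → residual 0.0 km
  STA05: calculated 191.1 vs reported 191.1 → residual 0.0 km
  STA06: calculated 153.0 vs reported 111.3 → residual 41.7 km
STA03, STA04, STA05 are mutually consistent (residuals ≈ 0); STA06 is off by 41.7 km.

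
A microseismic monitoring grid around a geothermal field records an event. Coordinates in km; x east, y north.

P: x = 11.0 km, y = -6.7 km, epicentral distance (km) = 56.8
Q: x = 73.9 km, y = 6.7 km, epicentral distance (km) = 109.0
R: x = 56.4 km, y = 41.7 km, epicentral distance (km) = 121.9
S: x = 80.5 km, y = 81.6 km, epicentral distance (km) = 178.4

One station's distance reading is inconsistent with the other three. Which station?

S

Solve using three stations at a time. Using P, Q, R (subtract circle equations pairwise → linear system) gives (x, y) ≈ (-14.0, -57.9).
Distances from that point to each station vs reported:
  P: calculated 57.0 vs reported 56.8 → residual 0.2 km
  Q: calculated 109.1 vs reported 109.0 → residual 0.1 km
  R: calculated 122.0 vs reported 121.9 → residual 0.1 km
  S: calculated 168.5 vs reported 178.4 → residual 9.9 km
P, Q, R are mutually consistent (residuals ≈ 0); S is off by 9.9 km.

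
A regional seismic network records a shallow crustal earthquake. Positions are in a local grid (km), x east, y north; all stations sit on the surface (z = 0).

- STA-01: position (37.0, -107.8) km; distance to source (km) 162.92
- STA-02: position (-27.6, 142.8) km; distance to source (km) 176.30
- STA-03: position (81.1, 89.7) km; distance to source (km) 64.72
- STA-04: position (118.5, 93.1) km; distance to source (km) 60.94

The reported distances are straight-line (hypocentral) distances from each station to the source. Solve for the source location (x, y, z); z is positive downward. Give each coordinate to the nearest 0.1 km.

Each station gives a sphere (x−x_i)² + (y−y_i)² + z² = d_i² (stations at z=0).
Subtracting the STA-01 sphere from STA-02 and STA-03: z² cancels, leaving linear equations in x and y:
-129.2 x + 501.2 y = 3625.00
88.2 x + 395.0 y = 23987.71
Solving: x ≈ 111.201, y ≈ 35.898 km (keep extra digits for the depth step; rounded: 111.2, 35.9).
Then from the STA-01 sphere: z² = 162.92² − (x − 37.0)² − (y + 107.8)² with x = 111.201, y = 35.898, so z ≈ 19.698 ≈ 19.7 km.

x ≈ 111.2 km, y ≈ 35.9 km, depth ≈ 19.7 km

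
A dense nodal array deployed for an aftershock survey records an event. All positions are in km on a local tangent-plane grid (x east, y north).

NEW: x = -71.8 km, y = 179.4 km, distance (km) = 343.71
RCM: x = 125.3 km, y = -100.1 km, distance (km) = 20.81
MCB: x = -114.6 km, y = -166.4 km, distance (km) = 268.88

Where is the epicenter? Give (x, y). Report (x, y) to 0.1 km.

142.9 km east, -89.0 km north

Circle about each station: (x + 71.8)² + (y − 179.4)² = 343.71²; (x − 125.3)² + (y + 100.1)² = 20.81²; (x + 114.6)² + (y + 166.4)² = 268.88².
Subtracting the NEW equation from the RCM and MCB equations removes the quadratic terms:
394.2 x − 559.0 y = 106084.01
-85.6 x − 691.6 y = 49322.63
Solving the 2×2 system: x ≈ 142.9, y ≈ -89.0 km.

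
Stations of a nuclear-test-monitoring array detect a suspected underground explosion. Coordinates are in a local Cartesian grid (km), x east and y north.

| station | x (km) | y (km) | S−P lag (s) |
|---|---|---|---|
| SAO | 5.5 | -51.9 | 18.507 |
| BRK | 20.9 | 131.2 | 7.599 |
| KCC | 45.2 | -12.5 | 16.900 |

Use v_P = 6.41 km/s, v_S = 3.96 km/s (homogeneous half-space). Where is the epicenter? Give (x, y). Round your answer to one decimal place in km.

-57.8 km east, 129.1 km north

Distance from S−P lag: d = Δt · v_P v_S / (v_P − v_S) = Δt · (6.41·3.96)/(6.41−3.96) ≈ 10.3607·Δt.
So d_SAO = 191.74, d_BRK = 78.73, d_KCC = 175.10 km.
Circle about each station: (x − 5.5)² + (y + 51.9)² = 191.74²; (x − 20.9)² + (y − 131.2)² = 78.73²; (x − 45.2)² + (y + 12.5)² = 175.10².
Subtracting pairs of circle equations eliminates x²+y² and gives linear equations (the radical axes):
30.8 x + 366.2 y = 45492.20
79.4 x + 78.8 y = 5579.65
Solving the 2×2 system: x ≈ -57.8, y ≈ 129.1 km.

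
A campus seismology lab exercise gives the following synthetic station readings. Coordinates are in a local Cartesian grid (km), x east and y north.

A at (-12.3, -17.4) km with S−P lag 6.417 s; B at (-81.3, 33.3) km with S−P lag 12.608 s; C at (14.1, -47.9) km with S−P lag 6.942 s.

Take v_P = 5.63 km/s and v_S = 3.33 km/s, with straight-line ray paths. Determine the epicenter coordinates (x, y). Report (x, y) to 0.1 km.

Distance from S−P lag: d = Δt · v_P v_S / (v_P − v_S) = Δt · (5.63·3.33)/(5.63−3.33) ≈ 8.1513·Δt.
So d_A = 52.31, d_B = 102.77, d_C = 56.59 km.
Circle about each station: (x + 12.3)² + (y + 17.4)² = 52.31²; (x + 81.3)² + (y − 33.3)² = 102.77²; (x − 14.1)² + (y + 47.9)² = 56.59².
Subtracting pairs of circle equations eliminates x²+y² and gives linear equations (the radical axes):
-138.0 x + 101.4 y = -560.81
52.8 x − 61.0 y = 1573.08
Solving the 2×2 system: x ≈ -40.9, y ≈ -61.2 km.

-40.9 km east, -61.2 km north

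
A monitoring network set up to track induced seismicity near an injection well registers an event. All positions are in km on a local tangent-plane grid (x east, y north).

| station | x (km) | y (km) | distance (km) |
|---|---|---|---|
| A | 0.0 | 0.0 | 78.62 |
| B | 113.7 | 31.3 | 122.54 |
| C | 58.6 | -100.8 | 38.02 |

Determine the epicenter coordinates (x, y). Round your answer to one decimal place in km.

(40.8, -67.2)

Circle about each station: x² + y² = 78.62²; (x − 113.7)² + (y − 31.3)² = 122.54²; (x − 58.6)² + (y + 100.8)² = 38.02².
Subtracting the A equation from the B and C equations removes the quadratic terms:
227.4 x + 62.6 y = 5072.43
117.2 x − 201.6 y = 18330.18
Solving the 2×2 system: x ≈ 40.8, y ≈ -67.2 km.
Check against A (with the unrounded x, y): √(x²+y²) = 78.62 ≈ 78.62 km. ✓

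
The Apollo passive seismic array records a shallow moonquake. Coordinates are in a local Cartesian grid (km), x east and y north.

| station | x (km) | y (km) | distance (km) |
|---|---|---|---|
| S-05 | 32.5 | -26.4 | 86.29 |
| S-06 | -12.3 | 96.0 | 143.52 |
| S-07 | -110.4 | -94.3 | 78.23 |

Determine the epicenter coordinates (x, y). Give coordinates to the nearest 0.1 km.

x ≈ -52.4 km, y ≈ -41.8 km

Circle about each station: (x − 32.5)² + (y + 26.4)² = 86.29²; (x + 12.3)² + (y − 96.0)² = 143.52²; (x + 110.4)² + (y + 94.3)² = 78.23².
Subtracting pairs of circle equations eliminates x²+y² and gives linear equations (the radical axes):
-89.6 x + 244.8 y = -5537.95
-285.8 x − 135.8 y = 20653.47
Solving the 2×2 system: x ≈ -52.4, y ≈ -41.8 km.
Check against S-05 (with the unrounded x, y): √((x − 32.5)²+(y + 26.4)²) = 86.29 ≈ 86.29 km. ✓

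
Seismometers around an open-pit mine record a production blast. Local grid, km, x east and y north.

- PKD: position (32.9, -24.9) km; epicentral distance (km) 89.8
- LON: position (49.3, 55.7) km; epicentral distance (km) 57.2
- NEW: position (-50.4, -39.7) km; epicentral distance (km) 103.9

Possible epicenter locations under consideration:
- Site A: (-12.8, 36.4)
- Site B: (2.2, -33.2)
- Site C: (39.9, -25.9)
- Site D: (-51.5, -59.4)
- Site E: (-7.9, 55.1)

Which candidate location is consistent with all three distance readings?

For each candidate, compare |candidate − station| to the reported distance:
Site A: residuals PKD 13.3, LON 7.8, NEW 19.0 → max 19.0 km
Site B: residuals PKD 58.0, LON 43.4, NEW 50.9 → max 58.0 km
Site C: residuals PKD 82.7, LON 24.9, NEW 12.6 → max 82.7 km
Site D: residuals PKD 1.4, LON 95.8, NEW 84.2 → max 95.8 km
Site E: residuals PKD 0.0, LON 0.0, NEW 0.0 → max 0.0 km
Only Site E has all residuals ≈ 0.

Site E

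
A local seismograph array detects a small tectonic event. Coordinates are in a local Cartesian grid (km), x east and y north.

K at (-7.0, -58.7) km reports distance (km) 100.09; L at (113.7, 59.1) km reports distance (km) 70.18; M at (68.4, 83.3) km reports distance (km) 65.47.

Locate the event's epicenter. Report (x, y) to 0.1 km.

Circle about each station: (x + 7.0)² + (y + 58.7)² = 100.09²; (x − 113.7)² + (y − 59.1)² = 70.18²; (x − 68.4)² + (y − 83.3)² = 65.47².
Subtracting pairs of circle equations eliminates x²+y² and gives linear equations (the radical axes):
241.4 x + 235.6 y = 18018.59
150.8 x + 284.0 y = 13854.45
Solving the 2×2 system: x ≈ 56.1, y ≈ 19.0 km.
Check against K (with the unrounded x, y): √((x + 7.0)²+(y + 58.7)²) = 100.09 ≈ 100.09 km. ✓

(56.1, 19.0)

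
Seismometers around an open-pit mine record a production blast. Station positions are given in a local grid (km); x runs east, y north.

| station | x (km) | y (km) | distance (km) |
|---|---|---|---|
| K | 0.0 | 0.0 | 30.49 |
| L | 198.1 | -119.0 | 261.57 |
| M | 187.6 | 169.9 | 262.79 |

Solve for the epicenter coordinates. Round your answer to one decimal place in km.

-25.7 km east, 16.4 km north

Circle about each station: x² + y² = 30.49²; (x − 198.1)² + (y + 119.0)² = 261.57²; (x − 187.6)² + (y − 169.9)² = 262.79².
Subtracting pairs of circle equations eliminates x²+y² and gives linear equations (the radical axes):
396.2 x − 238.0 y = -14084.61
375.2 x + 339.8 y = -4069.17
Solving the 2×2 system: x ≈ -25.7, y ≈ 16.4 km.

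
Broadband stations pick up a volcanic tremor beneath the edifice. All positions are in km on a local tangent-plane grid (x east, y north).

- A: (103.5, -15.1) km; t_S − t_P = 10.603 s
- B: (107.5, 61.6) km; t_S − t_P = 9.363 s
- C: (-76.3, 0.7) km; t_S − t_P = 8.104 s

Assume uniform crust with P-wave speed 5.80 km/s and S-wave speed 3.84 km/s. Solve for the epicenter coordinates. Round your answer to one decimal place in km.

x ≈ 1.8 km, y ≈ 49.5 km

Distance from S−P lag: d = Δt · v_P v_S / (v_P − v_S) = Δt · (5.80·3.84)/(5.80−3.84) ≈ 11.3633·Δt.
So d_A = 120.48, d_B = 106.39, d_C = 92.09 km.
Circle about each station: (x − 103.5)² + (y + 15.1)² = 120.48²; (x − 107.5)² + (y − 61.6)² = 106.39²; (x + 76.3)² + (y − 0.7)² = 92.09².
Subtracting the A equation from the B and C equations removes the quadratic terms:
8.0 x + 153.4 y = 7607.15
-359.6 x + 31.6 y = 916.78
Solving the 2×2 system: x ≈ 1.8, y ≈ 49.5 km.
Check against A (with the unrounded x, y): √((x − 103.5)²+(y + 15.1)²) = 120.48 ≈ 120.48 km. ✓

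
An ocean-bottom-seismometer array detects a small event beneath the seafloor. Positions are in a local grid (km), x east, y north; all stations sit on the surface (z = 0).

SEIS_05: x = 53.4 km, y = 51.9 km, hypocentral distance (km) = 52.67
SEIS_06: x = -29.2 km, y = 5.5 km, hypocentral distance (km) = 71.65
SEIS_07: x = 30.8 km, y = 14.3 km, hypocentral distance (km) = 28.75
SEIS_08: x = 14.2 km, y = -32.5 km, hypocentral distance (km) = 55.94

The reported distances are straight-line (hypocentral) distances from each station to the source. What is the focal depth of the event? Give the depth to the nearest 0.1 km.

Each station gives a sphere (x−x_i)² + (y−y_i)² + z² = d_i² (stations at z=0).
Subtracting the SEIS_05 sphere from SEIS_06 and SEIS_07: z² cancels, leaving linear equations in x and y:
-165.2 x − 92.8 y = -7021.87
-45.2 x − 75.2 y = -2444.47
Solving: x ≈ 36.604, y ≈ 10.505 km (keep extra digits for the depth step; rounded: 36.6, 10.5).
Then from the SEIS_05 sphere: z² = 52.67² − (x − 53.4)² − (y − 51.9)² with x = 36.604, y = 10.505, so z ≈ 27.901 ≈ 27.9 km.

depth ≈ 27.9 km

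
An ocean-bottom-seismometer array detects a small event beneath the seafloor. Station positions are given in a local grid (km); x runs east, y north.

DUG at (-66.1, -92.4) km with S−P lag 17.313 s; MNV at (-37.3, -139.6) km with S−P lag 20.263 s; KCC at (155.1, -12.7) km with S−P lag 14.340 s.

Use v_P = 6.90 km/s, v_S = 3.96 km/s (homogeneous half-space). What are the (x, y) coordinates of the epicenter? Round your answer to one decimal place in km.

31.0 km east, 35.9 km north

Distance from S−P lag: d = Δt · v_P v_S / (v_P − v_S) = Δt · (6.90·3.96)/(6.90−3.96) ≈ 9.2939·Δt.
So d_DUG = 160.90, d_MNV = 188.32, d_KCC = 133.27 km.
Circle about each station: (x + 66.1)² + (y + 92.4)² = 160.90²; (x + 37.3)² + (y + 139.6)² = 188.32²; (x − 155.1)² + (y + 12.7)² = 133.27².
Subtracting the DUG equation from the MNV and KCC equations removes the quadratic terms:
57.6 x − 94.4 y = -1603.13
442.4 x + 159.4 y = 19438.25
Solving the 2×2 system: x ≈ 31.0, y ≈ 35.9 km.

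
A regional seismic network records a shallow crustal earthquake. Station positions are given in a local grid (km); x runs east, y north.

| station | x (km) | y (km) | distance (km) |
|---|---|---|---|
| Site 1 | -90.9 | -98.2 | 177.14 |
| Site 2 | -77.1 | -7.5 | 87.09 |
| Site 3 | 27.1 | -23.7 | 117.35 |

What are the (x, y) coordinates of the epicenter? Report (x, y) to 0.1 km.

Circle about each station: (x + 90.9)² + (y + 98.2)² = 177.14²; (x + 77.1)² + (y + 7.5)² = 87.09²; (x − 27.1)² + (y + 23.7)² = 117.35².
Subtracting the Site 1 equation from the Site 2 and Site 3 equations removes the quadratic terms:
27.6 x + 181.4 y = 11888.52
236.0 x + 149.0 y = 997.61
Solving the 2×2 system: x ≈ -41.1, y ≈ 71.8 km.
Check against Site 1 (with the unrounded x, y): √((x + 90.9)²+(y + 98.2)²) = 177.14 ≈ 177.14 km. ✓

-41.1 km east, 71.8 km north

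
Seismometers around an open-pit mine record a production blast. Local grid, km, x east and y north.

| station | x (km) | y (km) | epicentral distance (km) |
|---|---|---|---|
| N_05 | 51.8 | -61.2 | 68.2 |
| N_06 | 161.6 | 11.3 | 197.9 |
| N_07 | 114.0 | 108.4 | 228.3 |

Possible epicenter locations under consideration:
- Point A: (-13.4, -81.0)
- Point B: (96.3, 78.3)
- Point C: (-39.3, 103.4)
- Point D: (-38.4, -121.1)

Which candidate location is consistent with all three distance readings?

For each candidate, compare |candidate − station| to the reported distance:
Point A: residuals N_05 0.1, N_06 0.1, N_07 0.0 → max 0.1 km
Point B: residuals N_05 78.2, N_06 104.3, N_07 193.4 → max 193.4 km
Point C: residuals N_05 119.9, N_06 23.1, N_07 74.9 → max 119.9 km
Point D: residuals N_05 40.1, N_06 42.0, N_07 47.2 → max 47.2 km
Only Point A has all residuals ≈ 0.

Point A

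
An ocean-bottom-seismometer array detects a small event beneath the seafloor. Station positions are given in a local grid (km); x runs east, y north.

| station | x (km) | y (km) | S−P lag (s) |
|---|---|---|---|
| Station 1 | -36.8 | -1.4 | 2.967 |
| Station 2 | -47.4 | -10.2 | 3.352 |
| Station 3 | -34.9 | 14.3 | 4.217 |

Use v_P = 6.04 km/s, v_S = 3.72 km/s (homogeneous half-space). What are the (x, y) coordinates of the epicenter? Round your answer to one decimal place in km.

Distance from S−P lag: d = Δt · v_P v_S / (v_P − v_S) = Δt · (6.04·3.72)/(6.04−3.72) ≈ 9.6848·Δt.
So d_Station 1 = 28.73, d_Station 2 = 32.46, d_Station 3 = 40.84 km.
Circle about each station: (x + 36.8)² + (y + 1.4)² = 28.73²; (x + 47.4)² + (y + 10.2)² = 32.46²; (x + 34.9)² + (y − 14.3)² = 40.84².
Subtracting the Station 1 equation from the Station 2 and Station 3 equations removes the quadratic terms:
-21.2 x − 17.6 y = 766.36
3.8 x + 31.4 y = -776.19
Solving the 2×2 system: x ≈ -17.4, y ≈ -22.6 km.

-17.4 km east, -22.6 km north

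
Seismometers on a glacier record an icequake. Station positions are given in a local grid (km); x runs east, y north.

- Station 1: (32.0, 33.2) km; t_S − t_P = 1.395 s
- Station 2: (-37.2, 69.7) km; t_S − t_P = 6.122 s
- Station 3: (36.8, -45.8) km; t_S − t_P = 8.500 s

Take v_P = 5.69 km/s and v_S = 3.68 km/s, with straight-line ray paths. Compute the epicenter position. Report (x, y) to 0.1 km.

Distance from S−P lag: d = Δt · v_P v_S / (v_P − v_S) = Δt · (5.69·3.68)/(5.69−3.68) ≈ 10.4175·Δt.
So d_Station 1 = 14.53, d_Station 2 = 63.78, d_Station 3 = 88.55 km.
Circle about each station: (x − 32.0)² + (y − 33.2)² = 14.53²; (x + 37.2)² + (y − 69.7)² = 63.78²; (x − 36.8)² + (y + 45.8)² = 88.55².
Subtracting the Station 1 equation from the Station 2 and Station 3 equations removes the quadratic terms:
-138.4 x + 73.0 y = 258.92
9.6 x − 158.0 y = -6304.34
Solving the 2×2 system: x ≈ 19.8, y ≈ 41.1 km.

(19.8, 41.1)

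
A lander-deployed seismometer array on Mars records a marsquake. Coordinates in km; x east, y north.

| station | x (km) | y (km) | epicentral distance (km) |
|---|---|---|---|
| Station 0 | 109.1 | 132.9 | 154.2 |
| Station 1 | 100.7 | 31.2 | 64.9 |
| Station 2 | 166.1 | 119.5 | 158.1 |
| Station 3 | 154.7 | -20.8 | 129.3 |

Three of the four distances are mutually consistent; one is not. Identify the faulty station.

Station 0

Solve using three stations at a time. Using Station 1, Station 2, Station 3 (subtract circle equations pairwise → linear system) gives (x, y) ≈ (35.8, 30.0).
Distances from that point to each station vs reported:
  Station 0: calculated 126.4 vs reported 154.2 → residual 27.8 km
  Station 1: calculated 65.0 vs reported 64.9 → residual 0.1 km
  Station 2: calculated 158.1 vs reported 158.1 → residual 0.0 km
  Station 3: calculated 129.3 vs reported 129.3 → residual 0.0 km
Station 1, Station 2, Station 3 are mutually consistent (residuals ≈ 0); Station 0 is off by 27.8 km.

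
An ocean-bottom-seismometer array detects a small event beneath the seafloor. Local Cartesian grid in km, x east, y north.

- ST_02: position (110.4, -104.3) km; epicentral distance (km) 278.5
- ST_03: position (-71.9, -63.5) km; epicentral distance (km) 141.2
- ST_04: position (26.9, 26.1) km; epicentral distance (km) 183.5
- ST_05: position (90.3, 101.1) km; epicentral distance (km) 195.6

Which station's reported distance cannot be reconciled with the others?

Solve using three stations at a time. Using ST_02, ST_03, ST_05 (subtract circle equations pairwise → linear system) gives (x, y) ≈ (-103.4, 74.1).
Distances from that point to each station vs reported:
  ST_02: calculated 278.5 vs reported 278.5 → residual 0.0 km
  ST_03: calculated 141.2 vs reported 141.2 → residual 0.0 km
  ST_04: calculated 138.9 vs reported 183.5 → residual 44.6 km
  ST_05: calculated 195.6 vs reported 195.6 → residual 0.0 km
ST_02, ST_03, ST_05 are mutually consistent (residuals ≈ 0); ST_04 is off by 44.6 km.

ST_04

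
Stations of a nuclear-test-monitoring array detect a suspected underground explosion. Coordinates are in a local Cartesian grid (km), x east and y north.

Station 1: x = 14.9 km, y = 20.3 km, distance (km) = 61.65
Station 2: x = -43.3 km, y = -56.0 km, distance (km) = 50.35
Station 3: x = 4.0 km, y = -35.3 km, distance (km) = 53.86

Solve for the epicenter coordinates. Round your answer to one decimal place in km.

x ≈ -41.0 km, y ≈ -5.7 km

Circle about each station: (x − 14.9)² + (y − 20.3)² = 61.65²; (x + 43.3)² + (y + 56.0)² = 50.35²; (x − 4.0)² + (y + 35.3)² = 53.86².
Subtracting the Station 1 equation from the Station 2 and Station 3 equations removes the quadratic terms:
-116.4 x − 152.6 y = 5642.39
-21.8 x − 111.2 y = 1527.81
Solving the 2×2 system: x ≈ -41.0, y ≈ -5.7 km.
Check against Station 1 (with the unrounded x, y): √((x − 14.9)²+(y − 20.3)²) = 61.65 ≈ 61.65 km. ✓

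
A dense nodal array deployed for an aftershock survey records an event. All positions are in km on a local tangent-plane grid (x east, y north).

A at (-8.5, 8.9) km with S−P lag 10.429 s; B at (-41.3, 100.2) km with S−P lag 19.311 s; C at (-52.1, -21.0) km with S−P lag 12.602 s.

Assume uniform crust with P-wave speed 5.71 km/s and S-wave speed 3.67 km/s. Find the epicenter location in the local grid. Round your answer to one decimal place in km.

x ≈ 70.0 km, y ≈ -64.0 km

Distance from S−P lag: d = Δt · v_P v_S / (v_P − v_S) = Δt · (5.71·3.67)/(5.71−3.67) ≈ 10.2724·Δt.
So d_A = 107.13, d_B = 198.37, d_C = 129.45 km.
Circle about each station: (x + 8.5)² + (y − 8.9)² = 107.13²; (x + 41.3)² + (y − 100.2)² = 198.37²; (x + 52.1)² + (y + 21.0)² = 129.45².
Subtracting the A equation from the B and C equations removes the quadratic terms:
-65.6 x + 182.6 y = -16279.55
-87.2 x − 59.8 y = -2276.52
Solving the 2×2 system: x ≈ 70.0, y ≈ -64.0 km.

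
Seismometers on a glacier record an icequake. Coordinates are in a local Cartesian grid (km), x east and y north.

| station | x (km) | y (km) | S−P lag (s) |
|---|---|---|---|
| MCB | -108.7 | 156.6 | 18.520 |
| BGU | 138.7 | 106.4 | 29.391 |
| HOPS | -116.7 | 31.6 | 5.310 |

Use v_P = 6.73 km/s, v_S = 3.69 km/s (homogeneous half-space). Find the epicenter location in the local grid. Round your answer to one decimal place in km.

-80.3 km east, 8.0 km north

Distance from S−P lag: d = Δt · v_P v_S / (v_P − v_S) = Δt · (6.73·3.69)/(6.73−3.69) ≈ 8.1690·Δt.
So d_MCB = 151.29, d_BGU = 240.09, d_HOPS = 43.38 km.
Circle about each station: (x + 108.7)² + (y − 156.6)² = 151.29²; (x − 138.7)² + (y − 106.4)² = 240.09²; (x + 116.7)² + (y − 31.6)² = 43.38².
Subtracting pairs of circle equations eliminates x²+y² and gives linear equations (the radical axes):
494.8 x − 100.4 y = -40535.14
-16.0 x − 250.0 y = -714.96
Solving the 2×2 system: x ≈ -80.3, y ≈ 8.0 km.
Check against MCB (with the unrounded x, y): √((x + 108.7)²+(y − 156.6)²) = 151.29 ≈ 151.29 km. ✓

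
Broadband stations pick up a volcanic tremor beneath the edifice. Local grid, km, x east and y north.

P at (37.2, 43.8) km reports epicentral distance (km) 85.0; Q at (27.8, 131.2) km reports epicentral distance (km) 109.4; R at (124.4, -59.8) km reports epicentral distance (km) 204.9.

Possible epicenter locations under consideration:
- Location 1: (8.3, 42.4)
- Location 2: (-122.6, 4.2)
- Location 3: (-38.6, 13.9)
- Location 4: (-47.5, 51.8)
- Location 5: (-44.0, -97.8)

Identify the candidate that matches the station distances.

Location 4

For each candidate, compare |candidate − station| to the reported distance:
Location 1: residuals P 56.1, Q 18.5, R 50.2 → max 56.1 km
Location 2: residuals P 79.6, Q 87.4, R 50.3 → max 87.4 km
Location 3: residuals P 3.5, Q 25.4, R 26.0 → max 26.0 km
Location 4: residuals P 0.1, Q 0.0, R 0.0 → max 0.1 km
Location 5: residuals P 78.2, Q 130.6, R 32.3 → max 130.6 km
Only Location 4 has all residuals ≈ 0.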